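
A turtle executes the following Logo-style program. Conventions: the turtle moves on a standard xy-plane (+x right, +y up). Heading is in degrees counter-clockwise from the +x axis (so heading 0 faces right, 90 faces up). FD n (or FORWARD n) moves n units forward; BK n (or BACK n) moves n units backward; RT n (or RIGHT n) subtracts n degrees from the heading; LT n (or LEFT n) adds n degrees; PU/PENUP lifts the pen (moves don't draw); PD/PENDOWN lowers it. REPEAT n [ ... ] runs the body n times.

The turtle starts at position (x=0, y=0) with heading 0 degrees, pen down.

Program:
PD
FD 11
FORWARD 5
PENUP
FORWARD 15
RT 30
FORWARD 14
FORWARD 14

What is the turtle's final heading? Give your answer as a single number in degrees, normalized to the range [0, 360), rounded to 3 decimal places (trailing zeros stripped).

Answer: 330

Derivation:
Executing turtle program step by step:
Start: pos=(0,0), heading=0, pen down
PD: pen down
FD 11: (0,0) -> (11,0) [heading=0, draw]
FD 5: (11,0) -> (16,0) [heading=0, draw]
PU: pen up
FD 15: (16,0) -> (31,0) [heading=0, move]
RT 30: heading 0 -> 330
FD 14: (31,0) -> (43.124,-7) [heading=330, move]
FD 14: (43.124,-7) -> (55.249,-14) [heading=330, move]
Final: pos=(55.249,-14), heading=330, 2 segment(s) drawn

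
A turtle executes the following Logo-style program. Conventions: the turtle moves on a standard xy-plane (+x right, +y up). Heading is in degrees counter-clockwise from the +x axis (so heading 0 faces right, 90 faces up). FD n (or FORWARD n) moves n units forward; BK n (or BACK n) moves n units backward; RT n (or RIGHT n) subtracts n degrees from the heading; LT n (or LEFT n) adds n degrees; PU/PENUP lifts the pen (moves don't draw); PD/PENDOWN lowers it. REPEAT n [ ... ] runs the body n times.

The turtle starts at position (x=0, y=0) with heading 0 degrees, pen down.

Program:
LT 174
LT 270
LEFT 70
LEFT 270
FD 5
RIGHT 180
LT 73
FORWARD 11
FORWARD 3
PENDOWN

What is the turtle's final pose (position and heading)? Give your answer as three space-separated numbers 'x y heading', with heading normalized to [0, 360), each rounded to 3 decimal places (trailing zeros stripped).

Executing turtle program step by step:
Start: pos=(0,0), heading=0, pen down
LT 174: heading 0 -> 174
LT 270: heading 174 -> 84
LT 70: heading 84 -> 154
LT 270: heading 154 -> 64
FD 5: (0,0) -> (2.192,4.494) [heading=64, draw]
RT 180: heading 64 -> 244
LT 73: heading 244 -> 317
FD 11: (2.192,4.494) -> (10.237,-3.008) [heading=317, draw]
FD 3: (10.237,-3.008) -> (12.431,-5.054) [heading=317, draw]
PD: pen down
Final: pos=(12.431,-5.054), heading=317, 3 segment(s) drawn

Answer: 12.431 -5.054 317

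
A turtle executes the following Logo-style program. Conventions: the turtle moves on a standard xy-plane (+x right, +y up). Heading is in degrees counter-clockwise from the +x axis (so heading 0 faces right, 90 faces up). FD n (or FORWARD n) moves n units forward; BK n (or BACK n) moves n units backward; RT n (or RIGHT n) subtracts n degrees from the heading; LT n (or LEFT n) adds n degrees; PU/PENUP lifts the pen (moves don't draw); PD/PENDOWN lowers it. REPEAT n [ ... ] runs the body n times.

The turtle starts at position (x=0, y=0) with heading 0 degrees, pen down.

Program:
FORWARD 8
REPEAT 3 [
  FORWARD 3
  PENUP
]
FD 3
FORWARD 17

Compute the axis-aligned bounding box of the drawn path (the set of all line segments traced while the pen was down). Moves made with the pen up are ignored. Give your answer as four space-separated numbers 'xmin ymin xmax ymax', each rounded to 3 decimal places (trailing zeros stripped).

Answer: 0 0 11 0

Derivation:
Executing turtle program step by step:
Start: pos=(0,0), heading=0, pen down
FD 8: (0,0) -> (8,0) [heading=0, draw]
REPEAT 3 [
  -- iteration 1/3 --
  FD 3: (8,0) -> (11,0) [heading=0, draw]
  PU: pen up
  -- iteration 2/3 --
  FD 3: (11,0) -> (14,0) [heading=0, move]
  PU: pen up
  -- iteration 3/3 --
  FD 3: (14,0) -> (17,0) [heading=0, move]
  PU: pen up
]
FD 3: (17,0) -> (20,0) [heading=0, move]
FD 17: (20,0) -> (37,0) [heading=0, move]
Final: pos=(37,0), heading=0, 2 segment(s) drawn

Segment endpoints: x in {0, 8, 11}, y in {0}
xmin=0, ymin=0, xmax=11, ymax=0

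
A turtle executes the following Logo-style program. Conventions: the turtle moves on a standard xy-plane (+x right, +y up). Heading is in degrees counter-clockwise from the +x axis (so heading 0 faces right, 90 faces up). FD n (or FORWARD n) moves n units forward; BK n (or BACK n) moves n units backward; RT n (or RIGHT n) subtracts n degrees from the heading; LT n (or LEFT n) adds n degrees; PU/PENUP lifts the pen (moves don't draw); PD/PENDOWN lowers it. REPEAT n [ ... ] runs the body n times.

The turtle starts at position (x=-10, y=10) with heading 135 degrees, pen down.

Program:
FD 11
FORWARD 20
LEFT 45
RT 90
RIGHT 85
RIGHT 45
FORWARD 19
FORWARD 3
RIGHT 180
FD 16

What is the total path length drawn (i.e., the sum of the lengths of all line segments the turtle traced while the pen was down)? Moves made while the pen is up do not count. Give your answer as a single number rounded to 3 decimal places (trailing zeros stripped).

Executing turtle program step by step:
Start: pos=(-10,10), heading=135, pen down
FD 11: (-10,10) -> (-17.778,17.778) [heading=135, draw]
FD 20: (-17.778,17.778) -> (-31.92,31.92) [heading=135, draw]
LT 45: heading 135 -> 180
RT 90: heading 180 -> 90
RT 85: heading 90 -> 5
RT 45: heading 5 -> 320
FD 19: (-31.92,31.92) -> (-17.365,19.707) [heading=320, draw]
FD 3: (-17.365,19.707) -> (-15.067,17.779) [heading=320, draw]
RT 180: heading 320 -> 140
FD 16: (-15.067,17.779) -> (-27.324,28.064) [heading=140, draw]
Final: pos=(-27.324,28.064), heading=140, 5 segment(s) drawn

Segment lengths:
  seg 1: (-10,10) -> (-17.778,17.778), length = 11
  seg 2: (-17.778,17.778) -> (-31.92,31.92), length = 20
  seg 3: (-31.92,31.92) -> (-17.365,19.707), length = 19
  seg 4: (-17.365,19.707) -> (-15.067,17.779), length = 3
  seg 5: (-15.067,17.779) -> (-27.324,28.064), length = 16
Total = 69

Answer: 69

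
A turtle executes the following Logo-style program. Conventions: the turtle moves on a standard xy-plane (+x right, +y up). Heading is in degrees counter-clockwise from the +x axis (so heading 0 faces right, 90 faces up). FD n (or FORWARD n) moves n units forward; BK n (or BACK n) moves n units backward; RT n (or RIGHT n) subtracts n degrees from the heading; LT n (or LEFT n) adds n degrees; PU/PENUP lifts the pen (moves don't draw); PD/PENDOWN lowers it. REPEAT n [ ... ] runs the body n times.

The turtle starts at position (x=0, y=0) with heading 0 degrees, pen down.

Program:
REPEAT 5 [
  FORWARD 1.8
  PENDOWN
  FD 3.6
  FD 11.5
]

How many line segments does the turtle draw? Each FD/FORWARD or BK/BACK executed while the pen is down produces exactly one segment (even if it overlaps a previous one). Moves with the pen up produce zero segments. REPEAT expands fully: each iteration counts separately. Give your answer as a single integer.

Answer: 15

Derivation:
Executing turtle program step by step:
Start: pos=(0,0), heading=0, pen down
REPEAT 5 [
  -- iteration 1/5 --
  FD 1.8: (0,0) -> (1.8,0) [heading=0, draw]
  PD: pen down
  FD 3.6: (1.8,0) -> (5.4,0) [heading=0, draw]
  FD 11.5: (5.4,0) -> (16.9,0) [heading=0, draw]
  -- iteration 2/5 --
  FD 1.8: (16.9,0) -> (18.7,0) [heading=0, draw]
  PD: pen down
  FD 3.6: (18.7,0) -> (22.3,0) [heading=0, draw]
  FD 11.5: (22.3,0) -> (33.8,0) [heading=0, draw]
  -- iteration 3/5 --
  FD 1.8: (33.8,0) -> (35.6,0) [heading=0, draw]
  PD: pen down
  FD 3.6: (35.6,0) -> (39.2,0) [heading=0, draw]
  FD 11.5: (39.2,0) -> (50.7,0) [heading=0, draw]
  -- iteration 4/5 --
  FD 1.8: (50.7,0) -> (52.5,0) [heading=0, draw]
  PD: pen down
  FD 3.6: (52.5,0) -> (56.1,0) [heading=0, draw]
  FD 11.5: (56.1,0) -> (67.6,0) [heading=0, draw]
  -- iteration 5/5 --
  FD 1.8: (67.6,0) -> (69.4,0) [heading=0, draw]
  PD: pen down
  FD 3.6: (69.4,0) -> (73,0) [heading=0, draw]
  FD 11.5: (73,0) -> (84.5,0) [heading=0, draw]
]
Final: pos=(84.5,0), heading=0, 15 segment(s) drawn
Segments drawn: 15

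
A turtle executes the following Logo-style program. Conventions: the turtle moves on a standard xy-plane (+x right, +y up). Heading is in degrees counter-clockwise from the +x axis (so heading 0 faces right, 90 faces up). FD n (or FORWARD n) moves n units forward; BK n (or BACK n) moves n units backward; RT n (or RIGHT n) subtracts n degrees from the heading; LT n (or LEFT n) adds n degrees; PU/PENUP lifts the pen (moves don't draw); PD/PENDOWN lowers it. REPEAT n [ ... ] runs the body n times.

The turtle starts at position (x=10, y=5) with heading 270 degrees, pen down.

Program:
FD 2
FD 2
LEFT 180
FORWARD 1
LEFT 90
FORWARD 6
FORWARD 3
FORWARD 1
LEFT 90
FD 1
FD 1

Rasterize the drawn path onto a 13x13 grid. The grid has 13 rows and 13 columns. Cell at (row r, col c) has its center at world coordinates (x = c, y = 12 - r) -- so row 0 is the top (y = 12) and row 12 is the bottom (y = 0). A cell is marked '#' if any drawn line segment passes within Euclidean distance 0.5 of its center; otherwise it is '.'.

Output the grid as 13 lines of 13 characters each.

Answer: .............
.............
.............
.............
.............
.............
.............
..........#..
..........#..
..........#..
###########..
#.........#..
#............

Derivation:
Segment 0: (10,5) -> (10,3)
Segment 1: (10,3) -> (10,1)
Segment 2: (10,1) -> (10,2)
Segment 3: (10,2) -> (4,2)
Segment 4: (4,2) -> (1,2)
Segment 5: (1,2) -> (0,2)
Segment 6: (0,2) -> (-0,1)
Segment 7: (-0,1) -> (-0,0)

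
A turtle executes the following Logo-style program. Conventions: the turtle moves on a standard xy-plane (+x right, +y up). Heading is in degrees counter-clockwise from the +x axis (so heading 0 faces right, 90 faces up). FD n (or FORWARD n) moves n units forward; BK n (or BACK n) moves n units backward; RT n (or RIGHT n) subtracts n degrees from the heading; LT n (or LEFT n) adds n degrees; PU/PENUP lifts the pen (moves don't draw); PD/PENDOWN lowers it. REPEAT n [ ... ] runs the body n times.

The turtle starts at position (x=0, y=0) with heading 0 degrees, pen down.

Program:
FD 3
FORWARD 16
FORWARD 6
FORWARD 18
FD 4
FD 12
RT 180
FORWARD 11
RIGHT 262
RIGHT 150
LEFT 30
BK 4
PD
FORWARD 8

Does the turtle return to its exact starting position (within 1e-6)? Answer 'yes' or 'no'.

Answer: no

Derivation:
Executing turtle program step by step:
Start: pos=(0,0), heading=0, pen down
FD 3: (0,0) -> (3,0) [heading=0, draw]
FD 16: (3,0) -> (19,0) [heading=0, draw]
FD 6: (19,0) -> (25,0) [heading=0, draw]
FD 18: (25,0) -> (43,0) [heading=0, draw]
FD 4: (43,0) -> (47,0) [heading=0, draw]
FD 12: (47,0) -> (59,0) [heading=0, draw]
RT 180: heading 0 -> 180
FD 11: (59,0) -> (48,0) [heading=180, draw]
RT 262: heading 180 -> 278
RT 150: heading 278 -> 128
LT 30: heading 128 -> 158
BK 4: (48,0) -> (51.709,-1.498) [heading=158, draw]
PD: pen down
FD 8: (51.709,-1.498) -> (44.291,1.498) [heading=158, draw]
Final: pos=(44.291,1.498), heading=158, 9 segment(s) drawn

Start position: (0, 0)
Final position: (44.291, 1.498)
Distance = 44.317; >= 1e-6 -> NOT closed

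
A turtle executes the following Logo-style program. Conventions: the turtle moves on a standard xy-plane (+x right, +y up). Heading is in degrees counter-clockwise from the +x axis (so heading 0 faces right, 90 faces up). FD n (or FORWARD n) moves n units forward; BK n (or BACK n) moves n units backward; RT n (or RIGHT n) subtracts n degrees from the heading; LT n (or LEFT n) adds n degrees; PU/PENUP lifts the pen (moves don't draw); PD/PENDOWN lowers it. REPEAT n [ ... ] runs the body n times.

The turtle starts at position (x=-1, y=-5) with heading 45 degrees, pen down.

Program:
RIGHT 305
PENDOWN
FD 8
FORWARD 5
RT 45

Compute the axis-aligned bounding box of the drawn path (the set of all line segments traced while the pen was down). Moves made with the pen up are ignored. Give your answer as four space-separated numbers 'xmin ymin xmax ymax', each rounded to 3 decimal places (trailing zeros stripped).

Executing turtle program step by step:
Start: pos=(-1,-5), heading=45, pen down
RT 305: heading 45 -> 100
PD: pen down
FD 8: (-1,-5) -> (-2.389,2.878) [heading=100, draw]
FD 5: (-2.389,2.878) -> (-3.257,7.803) [heading=100, draw]
RT 45: heading 100 -> 55
Final: pos=(-3.257,7.803), heading=55, 2 segment(s) drawn

Segment endpoints: x in {-3.257, -2.389, -1}, y in {-5, 2.878, 7.803}
xmin=-3.257, ymin=-5, xmax=-1, ymax=7.803

Answer: -3.257 -5 -1 7.803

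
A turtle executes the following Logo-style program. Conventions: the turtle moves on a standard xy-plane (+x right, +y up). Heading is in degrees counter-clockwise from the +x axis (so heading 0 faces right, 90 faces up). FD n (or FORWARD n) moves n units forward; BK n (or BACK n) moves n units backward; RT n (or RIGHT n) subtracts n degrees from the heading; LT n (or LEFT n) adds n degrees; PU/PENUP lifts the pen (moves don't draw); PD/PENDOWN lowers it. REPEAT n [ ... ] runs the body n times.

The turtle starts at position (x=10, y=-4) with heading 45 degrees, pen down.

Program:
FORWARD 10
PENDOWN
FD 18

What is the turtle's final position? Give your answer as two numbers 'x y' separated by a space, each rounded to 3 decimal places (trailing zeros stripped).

Answer: 29.799 15.799

Derivation:
Executing turtle program step by step:
Start: pos=(10,-4), heading=45, pen down
FD 10: (10,-4) -> (17.071,3.071) [heading=45, draw]
PD: pen down
FD 18: (17.071,3.071) -> (29.799,15.799) [heading=45, draw]
Final: pos=(29.799,15.799), heading=45, 2 segment(s) drawn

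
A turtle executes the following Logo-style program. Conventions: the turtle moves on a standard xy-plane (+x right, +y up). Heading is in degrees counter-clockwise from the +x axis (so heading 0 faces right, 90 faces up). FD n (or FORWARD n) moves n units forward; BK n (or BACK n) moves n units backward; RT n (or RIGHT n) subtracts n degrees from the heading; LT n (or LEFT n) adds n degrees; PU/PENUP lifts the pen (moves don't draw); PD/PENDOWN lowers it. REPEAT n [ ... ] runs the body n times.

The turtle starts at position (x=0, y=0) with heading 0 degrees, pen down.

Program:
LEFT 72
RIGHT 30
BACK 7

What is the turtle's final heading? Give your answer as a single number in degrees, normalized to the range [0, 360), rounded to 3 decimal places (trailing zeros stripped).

Executing turtle program step by step:
Start: pos=(0,0), heading=0, pen down
LT 72: heading 0 -> 72
RT 30: heading 72 -> 42
BK 7: (0,0) -> (-5.202,-4.684) [heading=42, draw]
Final: pos=(-5.202,-4.684), heading=42, 1 segment(s) drawn

Answer: 42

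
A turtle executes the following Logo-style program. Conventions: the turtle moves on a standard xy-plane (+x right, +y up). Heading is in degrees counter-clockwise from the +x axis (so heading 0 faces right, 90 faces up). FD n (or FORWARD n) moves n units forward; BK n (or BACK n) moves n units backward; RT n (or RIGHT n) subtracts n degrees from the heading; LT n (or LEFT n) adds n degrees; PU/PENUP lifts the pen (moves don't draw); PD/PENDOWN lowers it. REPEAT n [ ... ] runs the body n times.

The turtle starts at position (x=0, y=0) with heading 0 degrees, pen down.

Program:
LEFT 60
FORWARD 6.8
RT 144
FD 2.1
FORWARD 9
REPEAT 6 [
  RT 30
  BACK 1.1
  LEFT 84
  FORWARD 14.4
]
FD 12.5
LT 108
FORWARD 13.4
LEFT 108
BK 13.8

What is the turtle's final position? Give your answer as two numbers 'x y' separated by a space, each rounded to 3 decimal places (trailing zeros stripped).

Executing turtle program step by step:
Start: pos=(0,0), heading=0, pen down
LT 60: heading 0 -> 60
FD 6.8: (0,0) -> (3.4,5.889) [heading=60, draw]
RT 144: heading 60 -> 276
FD 2.1: (3.4,5.889) -> (3.62,3.8) [heading=276, draw]
FD 9: (3.62,3.8) -> (4.56,-5.15) [heading=276, draw]
REPEAT 6 [
  -- iteration 1/6 --
  RT 30: heading 276 -> 246
  BK 1.1: (4.56,-5.15) -> (5.008,-4.145) [heading=246, draw]
  LT 84: heading 246 -> 330
  FD 14.4: (5.008,-4.145) -> (17.478,-11.345) [heading=330, draw]
  -- iteration 2/6 --
  RT 30: heading 330 -> 300
  BK 1.1: (17.478,-11.345) -> (16.928,-10.393) [heading=300, draw]
  LT 84: heading 300 -> 24
  FD 14.4: (16.928,-10.393) -> (30.083,-4.536) [heading=24, draw]
  -- iteration 3/6 --
  RT 30: heading 24 -> 354
  BK 1.1: (30.083,-4.536) -> (28.99,-4.421) [heading=354, draw]
  LT 84: heading 354 -> 78
  FD 14.4: (28.99,-4.421) -> (31.983,9.665) [heading=78, draw]
  -- iteration 4/6 --
  RT 30: heading 78 -> 48
  BK 1.1: (31.983,9.665) -> (31.247,8.847) [heading=48, draw]
  LT 84: heading 48 -> 132
  FD 14.4: (31.247,8.847) -> (21.612,19.548) [heading=132, draw]
  -- iteration 5/6 --
  RT 30: heading 132 -> 102
  BK 1.1: (21.612,19.548) -> (21.841,18.472) [heading=102, draw]
  LT 84: heading 102 -> 186
  FD 14.4: (21.841,18.472) -> (7.52,16.967) [heading=186, draw]
  -- iteration 6/6 --
  RT 30: heading 186 -> 156
  BK 1.1: (7.52,16.967) -> (8.524,16.52) [heading=156, draw]
  LT 84: heading 156 -> 240
  FD 14.4: (8.524,16.52) -> (1.324,4.049) [heading=240, draw]
]
FD 12.5: (1.324,4.049) -> (-4.926,-6.776) [heading=240, draw]
LT 108: heading 240 -> 348
FD 13.4: (-4.926,-6.776) -> (8.182,-9.562) [heading=348, draw]
LT 108: heading 348 -> 96
BK 13.8: (8.182,-9.562) -> (9.624,-23.287) [heading=96, draw]
Final: pos=(9.624,-23.287), heading=96, 18 segment(s) drawn

Answer: 9.624 -23.287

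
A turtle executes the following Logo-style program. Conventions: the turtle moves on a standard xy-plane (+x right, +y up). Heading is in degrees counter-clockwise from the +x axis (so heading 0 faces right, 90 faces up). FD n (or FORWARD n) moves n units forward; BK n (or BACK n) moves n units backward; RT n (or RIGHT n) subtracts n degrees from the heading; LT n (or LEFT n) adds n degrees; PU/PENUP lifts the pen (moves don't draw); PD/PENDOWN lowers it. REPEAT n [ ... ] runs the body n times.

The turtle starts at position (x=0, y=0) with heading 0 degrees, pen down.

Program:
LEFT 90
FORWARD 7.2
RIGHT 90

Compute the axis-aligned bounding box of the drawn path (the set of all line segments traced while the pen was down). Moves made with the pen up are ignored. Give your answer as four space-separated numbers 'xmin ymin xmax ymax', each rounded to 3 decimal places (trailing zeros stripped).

Answer: 0 0 0 7.2

Derivation:
Executing turtle program step by step:
Start: pos=(0,0), heading=0, pen down
LT 90: heading 0 -> 90
FD 7.2: (0,0) -> (0,7.2) [heading=90, draw]
RT 90: heading 90 -> 0
Final: pos=(0,7.2), heading=0, 1 segment(s) drawn

Segment endpoints: x in {0, 0}, y in {0, 7.2}
xmin=0, ymin=0, xmax=0, ymax=7.2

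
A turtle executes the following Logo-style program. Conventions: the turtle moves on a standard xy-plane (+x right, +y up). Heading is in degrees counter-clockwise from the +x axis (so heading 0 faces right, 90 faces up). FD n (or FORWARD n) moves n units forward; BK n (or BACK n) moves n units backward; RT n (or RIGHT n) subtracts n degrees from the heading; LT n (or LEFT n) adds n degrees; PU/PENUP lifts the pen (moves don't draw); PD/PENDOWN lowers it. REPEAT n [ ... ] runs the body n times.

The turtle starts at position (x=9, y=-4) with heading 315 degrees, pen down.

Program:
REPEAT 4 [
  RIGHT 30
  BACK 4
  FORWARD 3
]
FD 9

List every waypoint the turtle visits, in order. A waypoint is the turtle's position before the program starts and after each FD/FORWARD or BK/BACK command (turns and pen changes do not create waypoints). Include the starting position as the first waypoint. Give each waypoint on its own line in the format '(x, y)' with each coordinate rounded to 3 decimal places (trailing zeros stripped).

Answer: (9, -4)
(7.965, -0.136)
(8.741, -3.034)
(9.776, 0.83)
(9, -2.068)
(11.828, 0.76)
(9.707, -1.361)
(13.571, -0.326)
(10.673, -1.102)
(1.98, -3.432)

Derivation:
Executing turtle program step by step:
Start: pos=(9,-4), heading=315, pen down
REPEAT 4 [
  -- iteration 1/4 --
  RT 30: heading 315 -> 285
  BK 4: (9,-4) -> (7.965,-0.136) [heading=285, draw]
  FD 3: (7.965,-0.136) -> (8.741,-3.034) [heading=285, draw]
  -- iteration 2/4 --
  RT 30: heading 285 -> 255
  BK 4: (8.741,-3.034) -> (9.776,0.83) [heading=255, draw]
  FD 3: (9.776,0.83) -> (9,-2.068) [heading=255, draw]
  -- iteration 3/4 --
  RT 30: heading 255 -> 225
  BK 4: (9,-2.068) -> (11.828,0.76) [heading=225, draw]
  FD 3: (11.828,0.76) -> (9.707,-1.361) [heading=225, draw]
  -- iteration 4/4 --
  RT 30: heading 225 -> 195
  BK 4: (9.707,-1.361) -> (13.571,-0.326) [heading=195, draw]
  FD 3: (13.571,-0.326) -> (10.673,-1.102) [heading=195, draw]
]
FD 9: (10.673,-1.102) -> (1.98,-3.432) [heading=195, draw]
Final: pos=(1.98,-3.432), heading=195, 9 segment(s) drawn
Waypoints (10 total):
(9, -4)
(7.965, -0.136)
(8.741, -3.034)
(9.776, 0.83)
(9, -2.068)
(11.828, 0.76)
(9.707, -1.361)
(13.571, -0.326)
(10.673, -1.102)
(1.98, -3.432)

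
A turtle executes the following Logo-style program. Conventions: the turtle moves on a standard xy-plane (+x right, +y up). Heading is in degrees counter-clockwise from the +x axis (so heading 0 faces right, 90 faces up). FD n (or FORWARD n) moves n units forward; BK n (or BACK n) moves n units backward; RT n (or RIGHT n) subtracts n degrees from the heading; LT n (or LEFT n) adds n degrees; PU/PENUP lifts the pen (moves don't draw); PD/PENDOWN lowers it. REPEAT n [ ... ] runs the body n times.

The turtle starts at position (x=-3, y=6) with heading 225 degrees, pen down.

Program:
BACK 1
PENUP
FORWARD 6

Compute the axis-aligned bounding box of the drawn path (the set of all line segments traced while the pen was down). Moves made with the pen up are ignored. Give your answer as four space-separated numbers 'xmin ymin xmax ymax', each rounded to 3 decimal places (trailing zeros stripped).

Executing turtle program step by step:
Start: pos=(-3,6), heading=225, pen down
BK 1: (-3,6) -> (-2.293,6.707) [heading=225, draw]
PU: pen up
FD 6: (-2.293,6.707) -> (-6.536,2.464) [heading=225, move]
Final: pos=(-6.536,2.464), heading=225, 1 segment(s) drawn

Segment endpoints: x in {-3, -2.293}, y in {6, 6.707}
xmin=-3, ymin=6, xmax=-2.293, ymax=6.707

Answer: -3 6 -2.293 6.707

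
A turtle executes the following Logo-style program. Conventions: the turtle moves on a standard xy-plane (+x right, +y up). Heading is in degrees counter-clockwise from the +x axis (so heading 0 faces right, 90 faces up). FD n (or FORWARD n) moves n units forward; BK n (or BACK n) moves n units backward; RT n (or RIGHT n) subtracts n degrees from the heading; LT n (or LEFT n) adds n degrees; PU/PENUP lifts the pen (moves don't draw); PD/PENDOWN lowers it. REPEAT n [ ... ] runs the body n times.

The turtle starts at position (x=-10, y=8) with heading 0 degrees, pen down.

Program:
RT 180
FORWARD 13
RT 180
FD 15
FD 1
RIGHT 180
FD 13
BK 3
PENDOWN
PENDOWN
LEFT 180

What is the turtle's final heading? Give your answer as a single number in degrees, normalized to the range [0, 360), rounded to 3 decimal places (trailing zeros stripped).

Answer: 0

Derivation:
Executing turtle program step by step:
Start: pos=(-10,8), heading=0, pen down
RT 180: heading 0 -> 180
FD 13: (-10,8) -> (-23,8) [heading=180, draw]
RT 180: heading 180 -> 0
FD 15: (-23,8) -> (-8,8) [heading=0, draw]
FD 1: (-8,8) -> (-7,8) [heading=0, draw]
RT 180: heading 0 -> 180
FD 13: (-7,8) -> (-20,8) [heading=180, draw]
BK 3: (-20,8) -> (-17,8) [heading=180, draw]
PD: pen down
PD: pen down
LT 180: heading 180 -> 0
Final: pos=(-17,8), heading=0, 5 segment(s) drawn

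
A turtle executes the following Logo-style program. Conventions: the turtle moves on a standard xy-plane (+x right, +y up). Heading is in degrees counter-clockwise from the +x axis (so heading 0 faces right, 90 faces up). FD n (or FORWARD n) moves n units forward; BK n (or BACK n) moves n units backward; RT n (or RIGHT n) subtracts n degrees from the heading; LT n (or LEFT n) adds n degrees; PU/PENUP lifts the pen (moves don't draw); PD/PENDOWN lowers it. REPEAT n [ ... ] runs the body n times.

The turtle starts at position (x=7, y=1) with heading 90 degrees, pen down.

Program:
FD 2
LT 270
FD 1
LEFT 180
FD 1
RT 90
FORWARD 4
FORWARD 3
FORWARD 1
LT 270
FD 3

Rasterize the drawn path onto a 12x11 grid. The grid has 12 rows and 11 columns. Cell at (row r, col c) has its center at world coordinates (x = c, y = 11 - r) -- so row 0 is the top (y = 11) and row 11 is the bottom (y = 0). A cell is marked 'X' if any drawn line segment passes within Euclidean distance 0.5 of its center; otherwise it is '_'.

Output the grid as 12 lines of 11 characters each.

Segment 0: (7,1) -> (7,3)
Segment 1: (7,3) -> (8,3)
Segment 2: (8,3) -> (7,3)
Segment 3: (7,3) -> (7,7)
Segment 4: (7,7) -> (7,10)
Segment 5: (7,10) -> (7,11)
Segment 6: (7,11) -> (10,11)

Answer: _______XXXX
_______X___
_______X___
_______X___
_______X___
_______X___
_______X___
_______X___
_______XX__
_______X___
_______X___
___________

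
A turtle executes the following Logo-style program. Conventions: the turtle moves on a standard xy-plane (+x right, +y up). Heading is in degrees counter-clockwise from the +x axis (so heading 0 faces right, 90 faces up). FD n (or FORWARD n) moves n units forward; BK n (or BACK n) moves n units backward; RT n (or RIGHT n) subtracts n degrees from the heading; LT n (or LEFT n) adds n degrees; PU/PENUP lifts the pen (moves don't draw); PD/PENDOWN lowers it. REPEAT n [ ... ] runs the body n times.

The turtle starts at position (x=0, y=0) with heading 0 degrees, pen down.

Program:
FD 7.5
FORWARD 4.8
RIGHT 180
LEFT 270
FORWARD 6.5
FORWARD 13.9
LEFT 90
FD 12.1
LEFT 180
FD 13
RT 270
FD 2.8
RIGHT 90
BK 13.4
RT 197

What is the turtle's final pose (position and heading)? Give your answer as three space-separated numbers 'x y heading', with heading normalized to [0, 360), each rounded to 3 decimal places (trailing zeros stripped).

Executing turtle program step by step:
Start: pos=(0,0), heading=0, pen down
FD 7.5: (0,0) -> (7.5,0) [heading=0, draw]
FD 4.8: (7.5,0) -> (12.3,0) [heading=0, draw]
RT 180: heading 0 -> 180
LT 270: heading 180 -> 90
FD 6.5: (12.3,0) -> (12.3,6.5) [heading=90, draw]
FD 13.9: (12.3,6.5) -> (12.3,20.4) [heading=90, draw]
LT 90: heading 90 -> 180
FD 12.1: (12.3,20.4) -> (0.2,20.4) [heading=180, draw]
LT 180: heading 180 -> 0
FD 13: (0.2,20.4) -> (13.2,20.4) [heading=0, draw]
RT 270: heading 0 -> 90
FD 2.8: (13.2,20.4) -> (13.2,23.2) [heading=90, draw]
RT 90: heading 90 -> 0
BK 13.4: (13.2,23.2) -> (-0.2,23.2) [heading=0, draw]
RT 197: heading 0 -> 163
Final: pos=(-0.2,23.2), heading=163, 8 segment(s) drawn

Answer: -0.2 23.2 163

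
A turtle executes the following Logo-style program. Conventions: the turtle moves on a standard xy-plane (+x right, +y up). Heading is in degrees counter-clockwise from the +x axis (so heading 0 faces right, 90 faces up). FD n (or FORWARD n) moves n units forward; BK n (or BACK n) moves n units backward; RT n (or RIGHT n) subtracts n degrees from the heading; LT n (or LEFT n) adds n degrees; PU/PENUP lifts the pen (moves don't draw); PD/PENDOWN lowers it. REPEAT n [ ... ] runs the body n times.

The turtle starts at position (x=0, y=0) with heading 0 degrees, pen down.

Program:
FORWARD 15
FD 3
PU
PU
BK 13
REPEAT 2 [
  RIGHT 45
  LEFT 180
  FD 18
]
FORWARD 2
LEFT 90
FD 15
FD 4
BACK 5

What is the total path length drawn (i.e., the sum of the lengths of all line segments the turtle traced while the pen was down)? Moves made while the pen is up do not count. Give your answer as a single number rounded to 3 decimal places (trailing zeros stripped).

Answer: 18

Derivation:
Executing turtle program step by step:
Start: pos=(0,0), heading=0, pen down
FD 15: (0,0) -> (15,0) [heading=0, draw]
FD 3: (15,0) -> (18,0) [heading=0, draw]
PU: pen up
PU: pen up
BK 13: (18,0) -> (5,0) [heading=0, move]
REPEAT 2 [
  -- iteration 1/2 --
  RT 45: heading 0 -> 315
  LT 180: heading 315 -> 135
  FD 18: (5,0) -> (-7.728,12.728) [heading=135, move]
  -- iteration 2/2 --
  RT 45: heading 135 -> 90
  LT 180: heading 90 -> 270
  FD 18: (-7.728,12.728) -> (-7.728,-5.272) [heading=270, move]
]
FD 2: (-7.728,-5.272) -> (-7.728,-7.272) [heading=270, move]
LT 90: heading 270 -> 0
FD 15: (-7.728,-7.272) -> (7.272,-7.272) [heading=0, move]
FD 4: (7.272,-7.272) -> (11.272,-7.272) [heading=0, move]
BK 5: (11.272,-7.272) -> (6.272,-7.272) [heading=0, move]
Final: pos=(6.272,-7.272), heading=0, 2 segment(s) drawn

Segment lengths:
  seg 1: (0,0) -> (15,0), length = 15
  seg 2: (15,0) -> (18,0), length = 3
Total = 18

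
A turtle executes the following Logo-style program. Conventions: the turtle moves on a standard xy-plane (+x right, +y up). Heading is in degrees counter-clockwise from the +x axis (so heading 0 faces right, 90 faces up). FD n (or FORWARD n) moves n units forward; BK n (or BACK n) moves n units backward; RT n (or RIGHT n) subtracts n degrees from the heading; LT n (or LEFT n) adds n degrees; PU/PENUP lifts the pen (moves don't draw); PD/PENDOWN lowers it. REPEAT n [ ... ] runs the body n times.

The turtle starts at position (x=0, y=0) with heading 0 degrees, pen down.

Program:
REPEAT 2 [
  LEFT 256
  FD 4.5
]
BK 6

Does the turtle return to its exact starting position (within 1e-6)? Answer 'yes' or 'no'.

Answer: no

Derivation:
Executing turtle program step by step:
Start: pos=(0,0), heading=0, pen down
REPEAT 2 [
  -- iteration 1/2 --
  LT 256: heading 0 -> 256
  FD 4.5: (0,0) -> (-1.089,-4.366) [heading=256, draw]
  -- iteration 2/2 --
  LT 256: heading 256 -> 152
  FD 4.5: (-1.089,-4.366) -> (-5.062,-2.254) [heading=152, draw]
]
BK 6: (-5.062,-2.254) -> (0.236,-5.071) [heading=152, draw]
Final: pos=(0.236,-5.071), heading=152, 3 segment(s) drawn

Start position: (0, 0)
Final position: (0.236, -5.071)
Distance = 5.076; >= 1e-6 -> NOT closed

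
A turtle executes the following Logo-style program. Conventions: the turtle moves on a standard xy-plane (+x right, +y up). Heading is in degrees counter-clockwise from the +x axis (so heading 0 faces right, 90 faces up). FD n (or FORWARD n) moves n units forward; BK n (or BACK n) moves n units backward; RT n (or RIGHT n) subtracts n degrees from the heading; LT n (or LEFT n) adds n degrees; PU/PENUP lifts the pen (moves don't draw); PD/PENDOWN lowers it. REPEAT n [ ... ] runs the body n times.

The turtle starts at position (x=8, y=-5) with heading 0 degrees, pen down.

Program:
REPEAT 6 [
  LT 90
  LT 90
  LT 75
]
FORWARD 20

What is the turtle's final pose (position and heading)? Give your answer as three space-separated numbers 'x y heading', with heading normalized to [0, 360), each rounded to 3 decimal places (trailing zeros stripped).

Executing turtle program step by step:
Start: pos=(8,-5), heading=0, pen down
REPEAT 6 [
  -- iteration 1/6 --
  LT 90: heading 0 -> 90
  LT 90: heading 90 -> 180
  LT 75: heading 180 -> 255
  -- iteration 2/6 --
  LT 90: heading 255 -> 345
  LT 90: heading 345 -> 75
  LT 75: heading 75 -> 150
  -- iteration 3/6 --
  LT 90: heading 150 -> 240
  LT 90: heading 240 -> 330
  LT 75: heading 330 -> 45
  -- iteration 4/6 --
  LT 90: heading 45 -> 135
  LT 90: heading 135 -> 225
  LT 75: heading 225 -> 300
  -- iteration 5/6 --
  LT 90: heading 300 -> 30
  LT 90: heading 30 -> 120
  LT 75: heading 120 -> 195
  -- iteration 6/6 --
  LT 90: heading 195 -> 285
  LT 90: heading 285 -> 15
  LT 75: heading 15 -> 90
]
FD 20: (8,-5) -> (8,15) [heading=90, draw]
Final: pos=(8,15), heading=90, 1 segment(s) drawn

Answer: 8 15 90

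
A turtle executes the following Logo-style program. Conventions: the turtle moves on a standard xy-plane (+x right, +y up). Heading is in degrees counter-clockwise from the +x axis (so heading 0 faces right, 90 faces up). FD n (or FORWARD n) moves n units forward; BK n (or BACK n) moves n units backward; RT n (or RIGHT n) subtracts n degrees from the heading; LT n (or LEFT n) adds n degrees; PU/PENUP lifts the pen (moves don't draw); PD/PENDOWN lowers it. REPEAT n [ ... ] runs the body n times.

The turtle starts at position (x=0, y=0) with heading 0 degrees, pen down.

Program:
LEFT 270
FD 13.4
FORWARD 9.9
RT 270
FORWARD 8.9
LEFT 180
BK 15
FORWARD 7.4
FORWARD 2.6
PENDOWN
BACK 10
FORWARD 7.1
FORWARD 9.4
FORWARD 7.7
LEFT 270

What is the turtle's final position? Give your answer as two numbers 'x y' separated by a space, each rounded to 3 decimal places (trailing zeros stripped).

Executing turtle program step by step:
Start: pos=(0,0), heading=0, pen down
LT 270: heading 0 -> 270
FD 13.4: (0,0) -> (0,-13.4) [heading=270, draw]
FD 9.9: (0,-13.4) -> (0,-23.3) [heading=270, draw]
RT 270: heading 270 -> 0
FD 8.9: (0,-23.3) -> (8.9,-23.3) [heading=0, draw]
LT 180: heading 0 -> 180
BK 15: (8.9,-23.3) -> (23.9,-23.3) [heading=180, draw]
FD 7.4: (23.9,-23.3) -> (16.5,-23.3) [heading=180, draw]
FD 2.6: (16.5,-23.3) -> (13.9,-23.3) [heading=180, draw]
PD: pen down
BK 10: (13.9,-23.3) -> (23.9,-23.3) [heading=180, draw]
FD 7.1: (23.9,-23.3) -> (16.8,-23.3) [heading=180, draw]
FD 9.4: (16.8,-23.3) -> (7.4,-23.3) [heading=180, draw]
FD 7.7: (7.4,-23.3) -> (-0.3,-23.3) [heading=180, draw]
LT 270: heading 180 -> 90
Final: pos=(-0.3,-23.3), heading=90, 10 segment(s) drawn

Answer: -0.3 -23.3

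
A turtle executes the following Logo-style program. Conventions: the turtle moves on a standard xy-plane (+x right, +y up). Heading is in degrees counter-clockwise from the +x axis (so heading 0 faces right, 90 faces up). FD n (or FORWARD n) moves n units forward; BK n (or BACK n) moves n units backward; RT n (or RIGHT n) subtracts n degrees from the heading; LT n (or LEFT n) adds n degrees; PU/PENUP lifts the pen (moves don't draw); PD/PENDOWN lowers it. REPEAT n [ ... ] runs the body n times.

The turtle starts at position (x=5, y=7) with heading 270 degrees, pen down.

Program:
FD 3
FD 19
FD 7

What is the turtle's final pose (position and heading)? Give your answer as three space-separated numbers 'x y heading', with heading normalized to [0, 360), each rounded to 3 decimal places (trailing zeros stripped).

Executing turtle program step by step:
Start: pos=(5,7), heading=270, pen down
FD 3: (5,7) -> (5,4) [heading=270, draw]
FD 19: (5,4) -> (5,-15) [heading=270, draw]
FD 7: (5,-15) -> (5,-22) [heading=270, draw]
Final: pos=(5,-22), heading=270, 3 segment(s) drawn

Answer: 5 -22 270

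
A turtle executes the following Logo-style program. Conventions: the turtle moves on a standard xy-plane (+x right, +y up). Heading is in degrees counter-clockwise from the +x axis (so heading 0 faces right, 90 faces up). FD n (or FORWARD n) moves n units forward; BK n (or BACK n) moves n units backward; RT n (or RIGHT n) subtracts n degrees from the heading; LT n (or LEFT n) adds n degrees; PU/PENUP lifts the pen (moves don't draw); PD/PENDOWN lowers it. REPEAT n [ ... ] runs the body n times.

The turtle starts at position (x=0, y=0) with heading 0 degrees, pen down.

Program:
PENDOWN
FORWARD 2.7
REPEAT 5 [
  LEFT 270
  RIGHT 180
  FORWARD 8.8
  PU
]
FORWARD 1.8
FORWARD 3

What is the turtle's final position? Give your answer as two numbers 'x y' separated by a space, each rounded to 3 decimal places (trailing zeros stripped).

Answer: 2.7 13.6

Derivation:
Executing turtle program step by step:
Start: pos=(0,0), heading=0, pen down
PD: pen down
FD 2.7: (0,0) -> (2.7,0) [heading=0, draw]
REPEAT 5 [
  -- iteration 1/5 --
  LT 270: heading 0 -> 270
  RT 180: heading 270 -> 90
  FD 8.8: (2.7,0) -> (2.7,8.8) [heading=90, draw]
  PU: pen up
  -- iteration 2/5 --
  LT 270: heading 90 -> 0
  RT 180: heading 0 -> 180
  FD 8.8: (2.7,8.8) -> (-6.1,8.8) [heading=180, move]
  PU: pen up
  -- iteration 3/5 --
  LT 270: heading 180 -> 90
  RT 180: heading 90 -> 270
  FD 8.8: (-6.1,8.8) -> (-6.1,0) [heading=270, move]
  PU: pen up
  -- iteration 4/5 --
  LT 270: heading 270 -> 180
  RT 180: heading 180 -> 0
  FD 8.8: (-6.1,0) -> (2.7,0) [heading=0, move]
  PU: pen up
  -- iteration 5/5 --
  LT 270: heading 0 -> 270
  RT 180: heading 270 -> 90
  FD 8.8: (2.7,0) -> (2.7,8.8) [heading=90, move]
  PU: pen up
]
FD 1.8: (2.7,8.8) -> (2.7,10.6) [heading=90, move]
FD 3: (2.7,10.6) -> (2.7,13.6) [heading=90, move]
Final: pos=(2.7,13.6), heading=90, 2 segment(s) drawn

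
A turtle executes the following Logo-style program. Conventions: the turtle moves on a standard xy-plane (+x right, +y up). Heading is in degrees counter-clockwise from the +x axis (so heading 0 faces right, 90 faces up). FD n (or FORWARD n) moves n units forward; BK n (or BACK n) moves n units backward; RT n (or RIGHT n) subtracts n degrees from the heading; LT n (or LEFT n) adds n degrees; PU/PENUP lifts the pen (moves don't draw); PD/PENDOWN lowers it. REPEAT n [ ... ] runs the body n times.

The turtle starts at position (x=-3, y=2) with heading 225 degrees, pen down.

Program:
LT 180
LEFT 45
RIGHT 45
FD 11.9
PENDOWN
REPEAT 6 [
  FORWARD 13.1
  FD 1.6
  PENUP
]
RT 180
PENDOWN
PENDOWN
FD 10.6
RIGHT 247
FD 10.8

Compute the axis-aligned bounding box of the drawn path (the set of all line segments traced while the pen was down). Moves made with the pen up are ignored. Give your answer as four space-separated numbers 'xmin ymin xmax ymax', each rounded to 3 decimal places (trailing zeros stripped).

Executing turtle program step by step:
Start: pos=(-3,2), heading=225, pen down
LT 180: heading 225 -> 45
LT 45: heading 45 -> 90
RT 45: heading 90 -> 45
FD 11.9: (-3,2) -> (5.415,10.415) [heading=45, draw]
PD: pen down
REPEAT 6 [
  -- iteration 1/6 --
  FD 13.1: (5.415,10.415) -> (14.678,19.678) [heading=45, draw]
  FD 1.6: (14.678,19.678) -> (15.809,20.809) [heading=45, draw]
  PU: pen up
  -- iteration 2/6 --
  FD 13.1: (15.809,20.809) -> (25.072,30.072) [heading=45, move]
  FD 1.6: (25.072,30.072) -> (26.204,31.204) [heading=45, move]
  PU: pen up
  -- iteration 3/6 --
  FD 13.1: (26.204,31.204) -> (35.467,40.467) [heading=45, move]
  FD 1.6: (35.467,40.467) -> (36.598,41.598) [heading=45, move]
  PU: pen up
  -- iteration 4/6 --
  FD 13.1: (36.598,41.598) -> (45.861,50.861) [heading=45, move]
  FD 1.6: (45.861,50.861) -> (46.992,51.992) [heading=45, move]
  PU: pen up
  -- iteration 5/6 --
  FD 13.1: (46.992,51.992) -> (56.256,61.256) [heading=45, move]
  FD 1.6: (56.256,61.256) -> (57.387,62.387) [heading=45, move]
  PU: pen up
  -- iteration 6/6 --
  FD 13.1: (57.387,62.387) -> (66.65,71.65) [heading=45, move]
  FD 1.6: (66.65,71.65) -> (67.781,72.781) [heading=45, move]
  PU: pen up
]
RT 180: heading 45 -> 225
PD: pen down
PD: pen down
FD 10.6: (67.781,72.781) -> (60.286,65.286) [heading=225, draw]
RT 247: heading 225 -> 338
FD 10.8: (60.286,65.286) -> (70.3,61.24) [heading=338, draw]
Final: pos=(70.3,61.24), heading=338, 5 segment(s) drawn

Segment endpoints: x in {-3, 5.415, 14.678, 15.809, 60.286, 67.781, 70.3}, y in {2, 10.415, 19.678, 20.809, 61.24, 65.286, 72.781}
xmin=-3, ymin=2, xmax=70.3, ymax=72.781

Answer: -3 2 70.3 72.781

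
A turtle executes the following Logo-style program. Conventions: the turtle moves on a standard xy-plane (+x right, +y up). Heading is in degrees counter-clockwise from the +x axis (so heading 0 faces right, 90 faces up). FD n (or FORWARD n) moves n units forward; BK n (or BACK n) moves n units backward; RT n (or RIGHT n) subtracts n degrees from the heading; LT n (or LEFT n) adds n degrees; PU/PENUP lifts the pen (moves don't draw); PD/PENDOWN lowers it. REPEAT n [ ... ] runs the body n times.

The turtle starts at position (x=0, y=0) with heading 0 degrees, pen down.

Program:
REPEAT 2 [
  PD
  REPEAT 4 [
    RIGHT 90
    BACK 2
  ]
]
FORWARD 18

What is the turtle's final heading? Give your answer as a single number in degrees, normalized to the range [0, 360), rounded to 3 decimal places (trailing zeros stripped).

Executing turtle program step by step:
Start: pos=(0,0), heading=0, pen down
REPEAT 2 [
  -- iteration 1/2 --
  PD: pen down
  REPEAT 4 [
    -- iteration 1/4 --
    RT 90: heading 0 -> 270
    BK 2: (0,0) -> (0,2) [heading=270, draw]
    -- iteration 2/4 --
    RT 90: heading 270 -> 180
    BK 2: (0,2) -> (2,2) [heading=180, draw]
    -- iteration 3/4 --
    RT 90: heading 180 -> 90
    BK 2: (2,2) -> (2,0) [heading=90, draw]
    -- iteration 4/4 --
    RT 90: heading 90 -> 0
    BK 2: (2,0) -> (0,0) [heading=0, draw]
  ]
  -- iteration 2/2 --
  PD: pen down
  REPEAT 4 [
    -- iteration 1/4 --
    RT 90: heading 0 -> 270
    BK 2: (0,0) -> (0,2) [heading=270, draw]
    -- iteration 2/4 --
    RT 90: heading 270 -> 180
    BK 2: (0,2) -> (2,2) [heading=180, draw]
    -- iteration 3/4 --
    RT 90: heading 180 -> 90
    BK 2: (2,2) -> (2,0) [heading=90, draw]
    -- iteration 4/4 --
    RT 90: heading 90 -> 0
    BK 2: (2,0) -> (0,0) [heading=0, draw]
  ]
]
FD 18: (0,0) -> (18,0) [heading=0, draw]
Final: pos=(18,0), heading=0, 9 segment(s) drawn

Answer: 0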